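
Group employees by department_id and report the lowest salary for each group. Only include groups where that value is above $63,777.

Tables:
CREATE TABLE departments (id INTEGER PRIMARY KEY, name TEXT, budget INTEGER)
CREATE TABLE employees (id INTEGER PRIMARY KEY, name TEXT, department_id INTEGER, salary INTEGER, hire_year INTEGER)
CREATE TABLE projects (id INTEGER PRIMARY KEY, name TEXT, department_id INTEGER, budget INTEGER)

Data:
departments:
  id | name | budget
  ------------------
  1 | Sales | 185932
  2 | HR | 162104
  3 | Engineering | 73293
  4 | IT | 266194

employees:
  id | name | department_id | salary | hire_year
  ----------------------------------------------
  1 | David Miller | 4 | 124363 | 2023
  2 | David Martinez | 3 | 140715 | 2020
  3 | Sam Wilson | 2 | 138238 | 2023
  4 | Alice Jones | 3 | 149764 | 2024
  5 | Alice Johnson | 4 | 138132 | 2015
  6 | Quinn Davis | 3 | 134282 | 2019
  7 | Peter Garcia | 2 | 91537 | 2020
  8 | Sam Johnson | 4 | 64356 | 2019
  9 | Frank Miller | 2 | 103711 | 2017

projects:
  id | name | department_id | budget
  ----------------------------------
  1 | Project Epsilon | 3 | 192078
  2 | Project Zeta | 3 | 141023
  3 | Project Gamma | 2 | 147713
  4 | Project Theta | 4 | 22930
SELECT department_id, MIN(salary) AS min_salary FROM employees GROUP BY department_id HAVING MIN(salary) > 63777

Execution result:
department_id | min_salary
2 | 91537
3 | 134282
4 | 64356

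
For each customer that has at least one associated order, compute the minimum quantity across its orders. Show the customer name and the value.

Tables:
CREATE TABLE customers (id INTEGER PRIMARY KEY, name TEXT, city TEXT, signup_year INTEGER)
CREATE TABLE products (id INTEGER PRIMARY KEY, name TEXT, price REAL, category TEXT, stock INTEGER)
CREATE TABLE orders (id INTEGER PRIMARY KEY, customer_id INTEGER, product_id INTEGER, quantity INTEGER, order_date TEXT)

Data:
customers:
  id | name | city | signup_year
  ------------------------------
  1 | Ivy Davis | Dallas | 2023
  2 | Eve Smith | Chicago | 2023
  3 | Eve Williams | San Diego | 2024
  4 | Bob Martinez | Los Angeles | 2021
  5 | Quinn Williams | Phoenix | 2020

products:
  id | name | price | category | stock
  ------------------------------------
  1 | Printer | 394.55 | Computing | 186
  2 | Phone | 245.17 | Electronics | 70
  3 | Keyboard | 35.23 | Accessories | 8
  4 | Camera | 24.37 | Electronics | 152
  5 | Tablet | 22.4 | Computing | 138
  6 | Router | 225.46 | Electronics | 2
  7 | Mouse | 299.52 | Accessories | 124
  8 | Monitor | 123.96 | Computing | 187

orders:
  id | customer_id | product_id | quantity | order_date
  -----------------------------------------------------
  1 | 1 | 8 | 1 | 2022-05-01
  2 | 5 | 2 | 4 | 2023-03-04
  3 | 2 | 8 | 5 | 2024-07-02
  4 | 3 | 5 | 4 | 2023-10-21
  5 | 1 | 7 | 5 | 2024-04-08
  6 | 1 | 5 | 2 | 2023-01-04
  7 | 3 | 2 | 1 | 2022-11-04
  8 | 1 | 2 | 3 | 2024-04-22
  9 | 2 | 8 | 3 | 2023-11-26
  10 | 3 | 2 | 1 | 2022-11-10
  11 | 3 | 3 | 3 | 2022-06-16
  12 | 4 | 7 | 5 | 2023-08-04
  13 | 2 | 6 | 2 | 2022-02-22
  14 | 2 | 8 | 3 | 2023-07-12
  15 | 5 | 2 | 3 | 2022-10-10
SELECT p.name, MIN(c.quantity) AS min_quantity FROM orders c JOIN customers p ON c.customer_id = p.id GROUP BY p.id, p.name

Execution result:
name | min_quantity
Ivy Davis | 1
Eve Smith | 2
Eve Williams | 1
Bob Martinez | 5
Quinn Williams | 3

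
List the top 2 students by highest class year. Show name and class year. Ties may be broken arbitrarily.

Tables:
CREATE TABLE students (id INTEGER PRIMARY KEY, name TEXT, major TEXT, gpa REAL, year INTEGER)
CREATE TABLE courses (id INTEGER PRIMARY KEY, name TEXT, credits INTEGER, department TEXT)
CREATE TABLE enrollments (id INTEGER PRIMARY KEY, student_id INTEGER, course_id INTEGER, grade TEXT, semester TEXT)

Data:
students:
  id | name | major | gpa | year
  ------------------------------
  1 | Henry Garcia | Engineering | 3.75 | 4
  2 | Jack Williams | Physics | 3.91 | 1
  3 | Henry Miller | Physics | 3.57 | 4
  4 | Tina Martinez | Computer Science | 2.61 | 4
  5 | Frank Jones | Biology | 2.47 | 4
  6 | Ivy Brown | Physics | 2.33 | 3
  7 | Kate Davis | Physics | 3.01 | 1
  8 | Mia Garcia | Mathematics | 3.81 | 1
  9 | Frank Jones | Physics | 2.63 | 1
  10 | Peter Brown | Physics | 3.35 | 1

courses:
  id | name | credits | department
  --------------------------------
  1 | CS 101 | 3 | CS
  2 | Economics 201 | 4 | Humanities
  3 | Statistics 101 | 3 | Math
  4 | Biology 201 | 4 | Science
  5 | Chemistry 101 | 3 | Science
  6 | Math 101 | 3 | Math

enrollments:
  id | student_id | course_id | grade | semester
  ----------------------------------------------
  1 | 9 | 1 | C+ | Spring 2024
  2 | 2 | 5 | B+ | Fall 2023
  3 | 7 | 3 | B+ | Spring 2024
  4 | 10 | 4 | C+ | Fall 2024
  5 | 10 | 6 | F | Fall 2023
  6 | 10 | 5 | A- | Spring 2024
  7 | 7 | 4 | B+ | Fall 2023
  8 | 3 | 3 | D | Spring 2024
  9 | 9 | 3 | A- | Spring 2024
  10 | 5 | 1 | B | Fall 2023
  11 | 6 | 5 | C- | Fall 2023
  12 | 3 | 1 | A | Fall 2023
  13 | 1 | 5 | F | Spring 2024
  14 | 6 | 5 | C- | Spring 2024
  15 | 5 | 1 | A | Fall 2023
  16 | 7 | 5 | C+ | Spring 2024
SELECT name, year FROM students ORDER BY year DESC LIMIT 2

Execution result:
name | year
Henry Garcia | 4
Henry Miller | 4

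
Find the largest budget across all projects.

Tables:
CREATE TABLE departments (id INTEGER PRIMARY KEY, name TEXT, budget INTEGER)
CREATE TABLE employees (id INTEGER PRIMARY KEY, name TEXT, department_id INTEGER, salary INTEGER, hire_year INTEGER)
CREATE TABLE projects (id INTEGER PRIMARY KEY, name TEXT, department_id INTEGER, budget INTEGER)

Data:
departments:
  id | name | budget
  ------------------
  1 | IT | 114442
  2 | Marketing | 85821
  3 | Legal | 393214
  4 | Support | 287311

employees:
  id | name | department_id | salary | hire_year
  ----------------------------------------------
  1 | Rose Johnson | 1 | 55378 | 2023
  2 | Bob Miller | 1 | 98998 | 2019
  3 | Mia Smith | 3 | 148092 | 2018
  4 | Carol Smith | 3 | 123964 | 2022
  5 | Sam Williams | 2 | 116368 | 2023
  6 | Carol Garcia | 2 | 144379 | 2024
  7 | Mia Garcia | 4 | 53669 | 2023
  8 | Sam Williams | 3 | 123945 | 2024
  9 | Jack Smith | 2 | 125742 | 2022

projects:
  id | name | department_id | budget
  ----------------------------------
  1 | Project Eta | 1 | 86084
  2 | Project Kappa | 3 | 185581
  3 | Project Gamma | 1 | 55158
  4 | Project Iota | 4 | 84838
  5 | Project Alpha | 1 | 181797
SELECT MAX(budget) FROM projects

Execution result:
185581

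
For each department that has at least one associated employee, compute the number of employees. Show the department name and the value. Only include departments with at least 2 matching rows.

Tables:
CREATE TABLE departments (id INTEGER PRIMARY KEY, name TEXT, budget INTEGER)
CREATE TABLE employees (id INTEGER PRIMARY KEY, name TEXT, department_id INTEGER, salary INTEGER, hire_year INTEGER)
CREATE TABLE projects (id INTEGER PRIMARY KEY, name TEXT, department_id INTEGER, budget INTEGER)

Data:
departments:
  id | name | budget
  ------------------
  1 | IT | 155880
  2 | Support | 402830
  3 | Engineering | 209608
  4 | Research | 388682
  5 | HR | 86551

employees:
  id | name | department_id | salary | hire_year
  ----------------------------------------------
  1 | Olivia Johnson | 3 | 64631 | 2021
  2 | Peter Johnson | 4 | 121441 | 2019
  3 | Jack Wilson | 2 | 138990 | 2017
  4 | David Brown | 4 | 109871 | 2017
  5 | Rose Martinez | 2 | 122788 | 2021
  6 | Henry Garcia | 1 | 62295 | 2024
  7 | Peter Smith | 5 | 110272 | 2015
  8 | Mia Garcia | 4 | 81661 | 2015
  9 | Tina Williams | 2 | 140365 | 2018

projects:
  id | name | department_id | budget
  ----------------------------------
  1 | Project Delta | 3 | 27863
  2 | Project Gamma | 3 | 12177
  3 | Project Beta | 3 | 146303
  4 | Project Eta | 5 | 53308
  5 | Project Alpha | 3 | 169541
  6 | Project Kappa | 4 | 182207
SELECT p.name, COUNT(*) AS n FROM employees c JOIN departments p ON c.department_id = p.id GROUP BY p.id, p.name HAVING COUNT(*) >= 2

Execution result:
name | n
Support | 3
Research | 3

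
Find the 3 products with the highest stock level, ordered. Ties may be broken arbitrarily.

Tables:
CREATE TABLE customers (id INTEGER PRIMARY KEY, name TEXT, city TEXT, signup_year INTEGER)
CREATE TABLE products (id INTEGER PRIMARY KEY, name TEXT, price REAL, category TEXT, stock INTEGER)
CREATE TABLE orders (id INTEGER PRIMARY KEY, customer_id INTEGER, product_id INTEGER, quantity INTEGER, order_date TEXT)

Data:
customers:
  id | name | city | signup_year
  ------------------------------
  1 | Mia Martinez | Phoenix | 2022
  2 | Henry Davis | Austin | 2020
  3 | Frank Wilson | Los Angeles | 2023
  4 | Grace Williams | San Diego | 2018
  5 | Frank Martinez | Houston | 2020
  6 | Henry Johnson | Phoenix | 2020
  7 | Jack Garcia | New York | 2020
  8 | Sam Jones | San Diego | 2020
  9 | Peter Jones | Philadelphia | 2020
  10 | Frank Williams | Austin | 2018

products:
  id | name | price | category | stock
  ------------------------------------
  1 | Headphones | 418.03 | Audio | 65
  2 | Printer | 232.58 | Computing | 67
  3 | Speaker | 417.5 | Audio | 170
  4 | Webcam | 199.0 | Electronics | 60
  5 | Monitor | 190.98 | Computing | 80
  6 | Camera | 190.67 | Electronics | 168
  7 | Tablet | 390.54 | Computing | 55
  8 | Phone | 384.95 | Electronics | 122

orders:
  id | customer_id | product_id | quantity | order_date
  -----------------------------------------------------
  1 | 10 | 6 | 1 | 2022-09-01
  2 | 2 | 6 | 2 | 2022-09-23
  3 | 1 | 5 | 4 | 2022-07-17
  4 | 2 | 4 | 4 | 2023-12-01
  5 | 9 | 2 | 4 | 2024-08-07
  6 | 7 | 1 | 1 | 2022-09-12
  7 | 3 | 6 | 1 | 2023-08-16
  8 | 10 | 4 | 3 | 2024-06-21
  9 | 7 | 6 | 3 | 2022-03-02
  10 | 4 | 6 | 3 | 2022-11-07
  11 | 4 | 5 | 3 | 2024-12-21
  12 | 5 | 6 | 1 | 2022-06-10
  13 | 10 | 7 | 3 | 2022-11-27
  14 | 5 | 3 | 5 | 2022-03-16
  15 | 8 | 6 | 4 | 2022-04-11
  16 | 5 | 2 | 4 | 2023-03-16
SELECT name, stock FROM products ORDER BY stock DESC LIMIT 3

Execution result:
name | stock
Speaker | 170
Camera | 168
Phone | 122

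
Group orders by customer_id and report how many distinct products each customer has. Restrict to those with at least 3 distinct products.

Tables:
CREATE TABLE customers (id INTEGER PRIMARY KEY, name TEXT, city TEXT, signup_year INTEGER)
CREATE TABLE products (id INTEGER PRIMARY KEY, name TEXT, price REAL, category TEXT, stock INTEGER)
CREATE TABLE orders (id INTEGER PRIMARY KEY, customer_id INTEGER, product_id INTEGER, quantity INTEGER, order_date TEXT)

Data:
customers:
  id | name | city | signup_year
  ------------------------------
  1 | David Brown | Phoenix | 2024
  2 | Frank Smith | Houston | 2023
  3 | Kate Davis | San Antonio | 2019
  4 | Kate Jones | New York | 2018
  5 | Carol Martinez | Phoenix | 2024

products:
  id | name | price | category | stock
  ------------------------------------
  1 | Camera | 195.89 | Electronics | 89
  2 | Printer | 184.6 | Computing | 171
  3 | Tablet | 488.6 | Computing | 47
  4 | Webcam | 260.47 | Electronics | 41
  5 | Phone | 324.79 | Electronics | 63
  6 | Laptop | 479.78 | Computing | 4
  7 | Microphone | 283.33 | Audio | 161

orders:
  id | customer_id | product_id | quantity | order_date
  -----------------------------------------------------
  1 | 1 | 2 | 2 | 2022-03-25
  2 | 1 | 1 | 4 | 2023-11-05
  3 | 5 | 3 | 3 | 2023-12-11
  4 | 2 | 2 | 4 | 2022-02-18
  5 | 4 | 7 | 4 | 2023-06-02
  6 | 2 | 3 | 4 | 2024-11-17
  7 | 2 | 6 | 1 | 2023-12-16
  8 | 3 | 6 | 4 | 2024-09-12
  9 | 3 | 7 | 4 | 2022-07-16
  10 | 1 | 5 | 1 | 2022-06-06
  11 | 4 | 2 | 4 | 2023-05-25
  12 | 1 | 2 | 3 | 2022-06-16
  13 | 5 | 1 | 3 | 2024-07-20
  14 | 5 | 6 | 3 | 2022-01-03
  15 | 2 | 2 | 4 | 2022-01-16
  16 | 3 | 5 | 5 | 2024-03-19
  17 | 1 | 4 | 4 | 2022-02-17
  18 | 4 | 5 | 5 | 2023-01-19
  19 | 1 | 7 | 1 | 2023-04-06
SELECT customer_id, COUNT(DISTINCT product_id) AS distinct_product_count FROM orders GROUP BY customer_id HAVING COUNT(DISTINCT product_id) >= 3

Execution result:
customer_id | distinct_product_count
1 | 5
2 | 3
3 | 3
4 | 3
5 | 3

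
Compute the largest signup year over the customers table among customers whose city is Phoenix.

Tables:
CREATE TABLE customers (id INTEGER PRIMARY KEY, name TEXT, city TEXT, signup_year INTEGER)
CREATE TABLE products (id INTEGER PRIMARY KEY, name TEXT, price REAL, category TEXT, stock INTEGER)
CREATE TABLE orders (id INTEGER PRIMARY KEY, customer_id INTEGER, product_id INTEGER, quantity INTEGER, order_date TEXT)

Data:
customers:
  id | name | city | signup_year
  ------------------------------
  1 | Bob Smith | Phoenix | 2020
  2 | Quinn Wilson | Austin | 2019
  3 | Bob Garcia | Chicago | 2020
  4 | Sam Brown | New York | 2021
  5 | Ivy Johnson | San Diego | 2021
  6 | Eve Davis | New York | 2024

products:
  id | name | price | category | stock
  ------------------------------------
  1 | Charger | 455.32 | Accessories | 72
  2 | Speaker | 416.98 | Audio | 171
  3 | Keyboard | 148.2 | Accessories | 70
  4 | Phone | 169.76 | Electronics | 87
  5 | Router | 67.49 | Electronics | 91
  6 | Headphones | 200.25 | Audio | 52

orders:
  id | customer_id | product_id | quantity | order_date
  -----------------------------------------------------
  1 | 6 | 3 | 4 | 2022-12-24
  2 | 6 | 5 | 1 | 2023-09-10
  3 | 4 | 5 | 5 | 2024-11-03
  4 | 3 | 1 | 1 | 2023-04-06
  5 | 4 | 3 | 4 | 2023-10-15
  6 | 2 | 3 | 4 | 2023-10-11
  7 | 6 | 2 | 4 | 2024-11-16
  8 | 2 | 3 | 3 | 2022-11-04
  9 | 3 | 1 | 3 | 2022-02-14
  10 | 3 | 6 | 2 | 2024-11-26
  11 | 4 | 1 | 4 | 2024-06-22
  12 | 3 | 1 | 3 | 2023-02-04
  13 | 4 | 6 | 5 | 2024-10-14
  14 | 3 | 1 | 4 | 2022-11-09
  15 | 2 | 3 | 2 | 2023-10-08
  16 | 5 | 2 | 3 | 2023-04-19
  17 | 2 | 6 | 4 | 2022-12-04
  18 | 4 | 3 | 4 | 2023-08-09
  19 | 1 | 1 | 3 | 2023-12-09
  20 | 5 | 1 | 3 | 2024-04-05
SELECT MAX(signup_year) FROM customers WHERE city = 'Phoenix'

Execution result:
2020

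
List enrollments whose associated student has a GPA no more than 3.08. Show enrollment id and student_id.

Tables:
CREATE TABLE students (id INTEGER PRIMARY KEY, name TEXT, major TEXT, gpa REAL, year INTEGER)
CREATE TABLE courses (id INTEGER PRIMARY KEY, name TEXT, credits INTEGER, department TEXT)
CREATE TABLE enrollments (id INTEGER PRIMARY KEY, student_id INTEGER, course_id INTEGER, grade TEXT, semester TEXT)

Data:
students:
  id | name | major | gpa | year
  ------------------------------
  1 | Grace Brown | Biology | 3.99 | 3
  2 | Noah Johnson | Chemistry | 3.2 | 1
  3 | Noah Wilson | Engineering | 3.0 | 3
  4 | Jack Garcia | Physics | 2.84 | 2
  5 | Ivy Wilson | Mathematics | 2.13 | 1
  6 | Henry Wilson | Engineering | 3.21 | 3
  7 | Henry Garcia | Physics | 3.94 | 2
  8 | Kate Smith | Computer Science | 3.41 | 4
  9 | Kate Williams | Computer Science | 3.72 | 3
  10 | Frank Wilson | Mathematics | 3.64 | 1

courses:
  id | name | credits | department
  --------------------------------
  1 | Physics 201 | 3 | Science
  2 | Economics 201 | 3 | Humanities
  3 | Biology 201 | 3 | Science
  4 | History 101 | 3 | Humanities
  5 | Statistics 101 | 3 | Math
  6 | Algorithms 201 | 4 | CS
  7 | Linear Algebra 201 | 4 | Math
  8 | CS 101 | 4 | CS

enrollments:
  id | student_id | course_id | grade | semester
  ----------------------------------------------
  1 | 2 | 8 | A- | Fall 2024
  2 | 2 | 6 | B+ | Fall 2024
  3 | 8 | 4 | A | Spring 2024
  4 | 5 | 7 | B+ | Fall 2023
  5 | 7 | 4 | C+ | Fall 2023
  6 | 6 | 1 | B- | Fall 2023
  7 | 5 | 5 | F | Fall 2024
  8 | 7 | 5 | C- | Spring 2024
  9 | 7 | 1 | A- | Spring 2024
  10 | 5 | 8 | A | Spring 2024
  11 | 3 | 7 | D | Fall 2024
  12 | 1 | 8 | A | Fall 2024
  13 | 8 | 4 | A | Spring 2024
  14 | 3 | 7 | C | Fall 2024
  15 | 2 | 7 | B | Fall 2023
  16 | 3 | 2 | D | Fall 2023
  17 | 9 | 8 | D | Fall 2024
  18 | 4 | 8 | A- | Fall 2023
SELECT id, student_id FROM enrollments WHERE student_id IN (SELECT id FROM students WHERE gpa <= 3.08)

Execution result:
id | student_id
4 | 5
7 | 5
10 | 5
11 | 3
14 | 3
16 | 3
18 | 4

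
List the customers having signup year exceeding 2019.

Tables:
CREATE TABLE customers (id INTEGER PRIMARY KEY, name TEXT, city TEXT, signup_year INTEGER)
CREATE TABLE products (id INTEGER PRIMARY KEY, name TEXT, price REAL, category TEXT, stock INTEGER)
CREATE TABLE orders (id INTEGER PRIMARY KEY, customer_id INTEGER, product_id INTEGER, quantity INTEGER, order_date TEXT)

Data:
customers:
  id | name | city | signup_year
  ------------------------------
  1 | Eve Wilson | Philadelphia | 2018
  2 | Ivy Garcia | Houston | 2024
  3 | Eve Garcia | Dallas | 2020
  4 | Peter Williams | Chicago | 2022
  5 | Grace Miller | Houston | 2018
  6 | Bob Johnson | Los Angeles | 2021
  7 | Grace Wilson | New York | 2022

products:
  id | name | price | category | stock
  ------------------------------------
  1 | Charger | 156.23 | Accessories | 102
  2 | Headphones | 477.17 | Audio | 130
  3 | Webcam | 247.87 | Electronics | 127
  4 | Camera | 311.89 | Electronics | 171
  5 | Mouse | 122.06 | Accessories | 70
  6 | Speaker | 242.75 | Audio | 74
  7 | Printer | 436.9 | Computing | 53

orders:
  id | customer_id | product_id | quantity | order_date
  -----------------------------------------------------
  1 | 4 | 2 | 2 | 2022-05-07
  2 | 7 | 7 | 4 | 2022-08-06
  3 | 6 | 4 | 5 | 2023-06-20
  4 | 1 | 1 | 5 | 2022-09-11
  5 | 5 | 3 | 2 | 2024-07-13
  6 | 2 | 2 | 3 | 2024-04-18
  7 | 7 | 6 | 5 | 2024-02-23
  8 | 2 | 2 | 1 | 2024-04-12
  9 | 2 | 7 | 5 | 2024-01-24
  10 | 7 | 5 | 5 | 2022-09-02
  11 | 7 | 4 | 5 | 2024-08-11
SELECT name, signup_year FROM customers WHERE signup_year > 2019

Execution result:
name | signup_year
Ivy Garcia | 2024
Eve Garcia | 2020
Peter Williams | 2022
Bob Johnson | 2021
Grace Wilson | 2022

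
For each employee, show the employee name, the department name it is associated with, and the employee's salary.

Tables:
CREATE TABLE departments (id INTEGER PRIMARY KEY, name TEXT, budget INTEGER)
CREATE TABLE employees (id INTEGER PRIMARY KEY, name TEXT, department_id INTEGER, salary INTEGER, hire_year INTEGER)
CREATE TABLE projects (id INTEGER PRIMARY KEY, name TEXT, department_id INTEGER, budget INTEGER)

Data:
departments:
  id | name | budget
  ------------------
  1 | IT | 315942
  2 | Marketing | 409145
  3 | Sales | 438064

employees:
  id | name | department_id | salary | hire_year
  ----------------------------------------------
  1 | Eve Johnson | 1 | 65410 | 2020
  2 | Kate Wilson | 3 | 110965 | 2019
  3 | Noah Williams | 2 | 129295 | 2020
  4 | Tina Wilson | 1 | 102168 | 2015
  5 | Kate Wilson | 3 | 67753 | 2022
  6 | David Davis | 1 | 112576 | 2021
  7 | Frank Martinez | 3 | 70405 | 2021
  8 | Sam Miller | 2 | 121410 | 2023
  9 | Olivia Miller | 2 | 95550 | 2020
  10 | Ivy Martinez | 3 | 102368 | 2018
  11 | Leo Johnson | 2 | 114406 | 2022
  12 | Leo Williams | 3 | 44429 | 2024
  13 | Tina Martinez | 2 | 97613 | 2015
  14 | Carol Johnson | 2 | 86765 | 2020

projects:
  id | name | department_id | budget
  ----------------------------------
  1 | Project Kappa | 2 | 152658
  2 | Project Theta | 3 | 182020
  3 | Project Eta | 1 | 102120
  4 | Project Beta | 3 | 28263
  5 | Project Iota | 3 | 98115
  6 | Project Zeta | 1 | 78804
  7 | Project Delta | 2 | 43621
SELECT c.name, p.name AS department, c.salary FROM employees c JOIN departments p ON c.department_id = p.id

Execution result:
name | department | salary
Eve Johnson | IT | 65410
Kate Wilson | Sales | 110965
Noah Williams | Marketing | 129295
Tina Wilson | IT | 102168
Kate Wilson | Sales | 67753
David Davis | IT | 112576
Frank Martinez | Sales | 70405
Sam Miller | Marketing | 121410
Olivia Miller | Marketing | 95550
Ivy Martinez | Sales | 102368
Leo Johnson | Marketing | 114406
Leo Williams | Sales | 44429
Tina Martinez | Marketing | 97613
Carol Johnson | Marketing | 86765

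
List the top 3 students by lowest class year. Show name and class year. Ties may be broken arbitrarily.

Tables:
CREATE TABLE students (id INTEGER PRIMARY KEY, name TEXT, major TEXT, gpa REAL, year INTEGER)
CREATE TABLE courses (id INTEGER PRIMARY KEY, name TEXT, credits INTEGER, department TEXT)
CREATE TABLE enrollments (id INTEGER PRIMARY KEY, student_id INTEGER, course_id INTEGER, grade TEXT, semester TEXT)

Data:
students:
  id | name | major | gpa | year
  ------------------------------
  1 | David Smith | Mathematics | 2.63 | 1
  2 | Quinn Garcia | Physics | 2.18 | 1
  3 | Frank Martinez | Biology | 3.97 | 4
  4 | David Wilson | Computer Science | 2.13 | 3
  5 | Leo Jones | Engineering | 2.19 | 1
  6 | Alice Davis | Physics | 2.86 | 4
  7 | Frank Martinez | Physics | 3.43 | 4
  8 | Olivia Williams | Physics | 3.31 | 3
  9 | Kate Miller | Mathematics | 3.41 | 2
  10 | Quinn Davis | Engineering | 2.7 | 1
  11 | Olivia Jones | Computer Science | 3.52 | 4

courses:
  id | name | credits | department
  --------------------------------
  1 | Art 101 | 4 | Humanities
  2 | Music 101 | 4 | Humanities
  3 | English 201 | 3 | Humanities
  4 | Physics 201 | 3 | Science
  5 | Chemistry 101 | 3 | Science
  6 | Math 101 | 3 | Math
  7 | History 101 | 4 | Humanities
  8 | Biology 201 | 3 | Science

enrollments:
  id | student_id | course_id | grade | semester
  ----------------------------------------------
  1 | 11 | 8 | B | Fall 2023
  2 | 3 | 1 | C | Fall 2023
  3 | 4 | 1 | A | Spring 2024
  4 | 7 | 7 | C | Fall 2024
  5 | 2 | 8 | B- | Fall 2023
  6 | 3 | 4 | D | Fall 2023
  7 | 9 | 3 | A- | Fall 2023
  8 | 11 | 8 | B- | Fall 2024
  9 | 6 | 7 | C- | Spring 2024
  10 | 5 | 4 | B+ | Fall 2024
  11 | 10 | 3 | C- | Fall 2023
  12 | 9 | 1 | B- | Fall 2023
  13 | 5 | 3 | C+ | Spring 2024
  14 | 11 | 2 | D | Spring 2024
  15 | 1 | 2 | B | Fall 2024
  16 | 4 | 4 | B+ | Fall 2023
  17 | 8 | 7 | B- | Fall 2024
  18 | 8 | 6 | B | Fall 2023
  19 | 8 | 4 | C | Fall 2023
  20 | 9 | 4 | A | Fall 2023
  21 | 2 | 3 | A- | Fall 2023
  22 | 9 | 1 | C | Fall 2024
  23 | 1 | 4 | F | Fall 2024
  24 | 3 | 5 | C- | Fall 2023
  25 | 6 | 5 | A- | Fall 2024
SELECT name, year FROM students ORDER BY year ASC LIMIT 3

Execution result:
name | year
David Smith | 1
Quinn Garcia | 1
Leo Jones | 1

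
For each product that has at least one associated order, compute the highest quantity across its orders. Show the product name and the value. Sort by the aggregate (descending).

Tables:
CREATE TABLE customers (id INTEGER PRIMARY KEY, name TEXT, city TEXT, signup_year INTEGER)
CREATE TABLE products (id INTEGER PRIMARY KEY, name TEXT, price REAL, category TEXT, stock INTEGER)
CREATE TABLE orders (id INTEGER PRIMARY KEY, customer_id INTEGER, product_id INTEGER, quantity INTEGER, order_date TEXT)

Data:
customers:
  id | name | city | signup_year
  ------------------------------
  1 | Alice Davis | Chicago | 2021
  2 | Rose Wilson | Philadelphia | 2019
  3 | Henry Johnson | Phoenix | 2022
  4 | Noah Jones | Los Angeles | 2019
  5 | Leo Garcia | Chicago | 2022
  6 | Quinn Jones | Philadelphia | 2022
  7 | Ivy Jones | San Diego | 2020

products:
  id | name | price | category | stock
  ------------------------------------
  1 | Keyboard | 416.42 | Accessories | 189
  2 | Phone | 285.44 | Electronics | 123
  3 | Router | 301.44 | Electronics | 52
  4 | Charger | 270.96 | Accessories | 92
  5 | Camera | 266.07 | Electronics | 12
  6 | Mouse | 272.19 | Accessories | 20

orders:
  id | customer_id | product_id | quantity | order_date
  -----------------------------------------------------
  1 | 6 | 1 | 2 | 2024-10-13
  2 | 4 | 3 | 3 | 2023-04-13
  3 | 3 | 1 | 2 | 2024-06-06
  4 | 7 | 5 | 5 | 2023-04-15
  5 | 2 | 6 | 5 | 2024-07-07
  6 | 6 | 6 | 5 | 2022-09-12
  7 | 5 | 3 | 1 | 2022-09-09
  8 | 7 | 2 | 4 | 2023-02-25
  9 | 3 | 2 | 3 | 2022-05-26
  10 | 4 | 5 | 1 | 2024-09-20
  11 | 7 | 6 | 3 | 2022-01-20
SELECT p.name, MAX(c.quantity) AS max_quantity FROM orders c JOIN products p ON c.product_id = p.id GROUP BY p.id, p.name ORDER BY max_quantity DESC

Execution result:
name | max_quantity
Camera | 5
Mouse | 5
Phone | 4
Router | 3
Keyboard | 2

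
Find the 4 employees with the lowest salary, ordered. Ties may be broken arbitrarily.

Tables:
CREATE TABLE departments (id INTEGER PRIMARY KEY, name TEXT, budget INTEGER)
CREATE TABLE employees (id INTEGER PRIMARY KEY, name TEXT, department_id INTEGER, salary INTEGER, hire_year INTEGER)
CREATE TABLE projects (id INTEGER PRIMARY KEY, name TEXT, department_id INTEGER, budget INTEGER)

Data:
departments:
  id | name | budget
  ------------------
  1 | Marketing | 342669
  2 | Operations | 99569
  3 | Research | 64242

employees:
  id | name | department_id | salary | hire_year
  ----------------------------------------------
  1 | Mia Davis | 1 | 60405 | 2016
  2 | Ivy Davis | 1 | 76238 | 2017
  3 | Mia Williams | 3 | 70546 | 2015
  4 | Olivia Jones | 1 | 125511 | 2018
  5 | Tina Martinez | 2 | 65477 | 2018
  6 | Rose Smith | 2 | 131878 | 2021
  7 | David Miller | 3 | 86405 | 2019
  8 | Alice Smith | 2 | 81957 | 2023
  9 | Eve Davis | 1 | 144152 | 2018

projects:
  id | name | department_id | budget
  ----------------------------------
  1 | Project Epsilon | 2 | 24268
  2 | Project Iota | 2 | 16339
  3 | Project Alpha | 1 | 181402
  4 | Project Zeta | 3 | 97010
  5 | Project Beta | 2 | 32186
SELECT name, salary FROM employees ORDER BY salary ASC LIMIT 4

Execution result:
name | salary
Mia Davis | 60405
Tina Martinez | 65477
Mia Williams | 70546
Ivy Davis | 76238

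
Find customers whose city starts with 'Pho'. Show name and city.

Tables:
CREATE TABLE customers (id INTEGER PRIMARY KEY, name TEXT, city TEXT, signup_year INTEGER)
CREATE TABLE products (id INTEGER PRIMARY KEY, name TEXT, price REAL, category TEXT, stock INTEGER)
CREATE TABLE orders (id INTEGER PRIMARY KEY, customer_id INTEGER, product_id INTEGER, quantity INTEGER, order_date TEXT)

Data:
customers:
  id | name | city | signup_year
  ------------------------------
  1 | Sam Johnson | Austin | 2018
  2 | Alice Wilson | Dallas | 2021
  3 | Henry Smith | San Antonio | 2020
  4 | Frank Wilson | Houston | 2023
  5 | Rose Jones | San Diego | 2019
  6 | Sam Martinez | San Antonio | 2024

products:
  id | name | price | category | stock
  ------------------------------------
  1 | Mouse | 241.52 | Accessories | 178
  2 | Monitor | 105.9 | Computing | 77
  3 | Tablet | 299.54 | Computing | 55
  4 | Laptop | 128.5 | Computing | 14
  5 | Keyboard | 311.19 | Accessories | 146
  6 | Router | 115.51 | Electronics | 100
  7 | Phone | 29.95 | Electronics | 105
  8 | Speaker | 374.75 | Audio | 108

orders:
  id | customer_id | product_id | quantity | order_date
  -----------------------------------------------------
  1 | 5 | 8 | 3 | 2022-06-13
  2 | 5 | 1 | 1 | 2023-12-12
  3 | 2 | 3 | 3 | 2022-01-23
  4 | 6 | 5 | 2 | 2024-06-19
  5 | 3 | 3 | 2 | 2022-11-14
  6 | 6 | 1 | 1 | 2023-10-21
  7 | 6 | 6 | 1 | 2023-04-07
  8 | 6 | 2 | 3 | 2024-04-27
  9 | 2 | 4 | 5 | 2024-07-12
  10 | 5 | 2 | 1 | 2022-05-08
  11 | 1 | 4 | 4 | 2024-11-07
SELECT name, city FROM customers WHERE city LIKE 'Pho%'

Execution result:
(no rows)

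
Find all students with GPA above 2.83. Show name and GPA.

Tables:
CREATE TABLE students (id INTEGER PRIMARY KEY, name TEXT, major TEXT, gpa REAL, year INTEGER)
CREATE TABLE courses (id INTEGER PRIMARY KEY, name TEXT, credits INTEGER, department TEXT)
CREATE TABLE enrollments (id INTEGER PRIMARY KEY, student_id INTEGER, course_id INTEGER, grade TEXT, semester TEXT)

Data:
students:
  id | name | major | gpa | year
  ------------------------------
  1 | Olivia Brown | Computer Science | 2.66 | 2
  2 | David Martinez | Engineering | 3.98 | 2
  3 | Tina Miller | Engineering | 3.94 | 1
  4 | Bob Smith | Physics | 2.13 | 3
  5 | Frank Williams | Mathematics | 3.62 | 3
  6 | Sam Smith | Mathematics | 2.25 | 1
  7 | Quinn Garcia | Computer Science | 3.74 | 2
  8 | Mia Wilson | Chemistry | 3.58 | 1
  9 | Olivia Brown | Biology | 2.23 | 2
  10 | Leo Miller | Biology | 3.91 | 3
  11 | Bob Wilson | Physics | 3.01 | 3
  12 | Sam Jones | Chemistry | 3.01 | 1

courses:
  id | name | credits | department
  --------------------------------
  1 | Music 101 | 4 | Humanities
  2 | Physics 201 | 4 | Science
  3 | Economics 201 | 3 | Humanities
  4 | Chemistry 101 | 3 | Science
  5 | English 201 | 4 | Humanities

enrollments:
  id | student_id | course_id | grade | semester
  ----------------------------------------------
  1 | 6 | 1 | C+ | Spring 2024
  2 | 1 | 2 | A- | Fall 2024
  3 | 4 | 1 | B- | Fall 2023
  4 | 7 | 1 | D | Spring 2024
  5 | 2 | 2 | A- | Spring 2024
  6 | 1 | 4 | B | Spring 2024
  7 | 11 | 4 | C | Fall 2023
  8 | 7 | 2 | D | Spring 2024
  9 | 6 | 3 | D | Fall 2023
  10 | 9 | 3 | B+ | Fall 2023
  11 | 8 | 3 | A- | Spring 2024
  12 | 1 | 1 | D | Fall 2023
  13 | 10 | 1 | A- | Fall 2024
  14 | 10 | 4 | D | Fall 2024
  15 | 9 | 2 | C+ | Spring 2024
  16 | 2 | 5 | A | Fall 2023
SELECT name, gpa FROM students WHERE gpa > 2.83

Execution result:
name | gpa
David Martinez | 3.98
Tina Miller | 3.94
Frank Williams | 3.62
Quinn Garcia | 3.74
Mia Wilson | 3.58
Leo Miller | 3.91
Bob Wilson | 3.01
Sam Jones | 3.01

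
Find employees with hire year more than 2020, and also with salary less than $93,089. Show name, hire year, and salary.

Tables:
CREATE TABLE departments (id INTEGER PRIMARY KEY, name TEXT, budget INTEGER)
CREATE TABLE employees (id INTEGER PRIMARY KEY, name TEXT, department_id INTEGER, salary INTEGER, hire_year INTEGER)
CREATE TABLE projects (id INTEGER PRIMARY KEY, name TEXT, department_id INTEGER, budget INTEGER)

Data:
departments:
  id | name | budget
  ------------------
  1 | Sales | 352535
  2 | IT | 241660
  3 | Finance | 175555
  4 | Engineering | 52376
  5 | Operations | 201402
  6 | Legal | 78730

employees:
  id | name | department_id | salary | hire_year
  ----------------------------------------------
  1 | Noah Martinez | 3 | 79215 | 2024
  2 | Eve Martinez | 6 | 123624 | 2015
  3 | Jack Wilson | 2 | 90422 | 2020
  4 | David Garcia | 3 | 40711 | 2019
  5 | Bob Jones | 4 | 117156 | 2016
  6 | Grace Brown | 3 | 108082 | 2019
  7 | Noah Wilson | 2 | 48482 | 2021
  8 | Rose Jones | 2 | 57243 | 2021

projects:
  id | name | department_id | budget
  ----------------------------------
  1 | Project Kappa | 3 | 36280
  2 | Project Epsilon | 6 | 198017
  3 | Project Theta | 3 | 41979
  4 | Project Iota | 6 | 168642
SELECT name, hire_year, salary FROM employees WHERE hire_year > 2020 AND salary < 93089

Execution result:
name | hire_year | salary
Noah Martinez | 2024 | 79215
Noah Wilson | 2021 | 48482
Rose Jones | 2021 | 57243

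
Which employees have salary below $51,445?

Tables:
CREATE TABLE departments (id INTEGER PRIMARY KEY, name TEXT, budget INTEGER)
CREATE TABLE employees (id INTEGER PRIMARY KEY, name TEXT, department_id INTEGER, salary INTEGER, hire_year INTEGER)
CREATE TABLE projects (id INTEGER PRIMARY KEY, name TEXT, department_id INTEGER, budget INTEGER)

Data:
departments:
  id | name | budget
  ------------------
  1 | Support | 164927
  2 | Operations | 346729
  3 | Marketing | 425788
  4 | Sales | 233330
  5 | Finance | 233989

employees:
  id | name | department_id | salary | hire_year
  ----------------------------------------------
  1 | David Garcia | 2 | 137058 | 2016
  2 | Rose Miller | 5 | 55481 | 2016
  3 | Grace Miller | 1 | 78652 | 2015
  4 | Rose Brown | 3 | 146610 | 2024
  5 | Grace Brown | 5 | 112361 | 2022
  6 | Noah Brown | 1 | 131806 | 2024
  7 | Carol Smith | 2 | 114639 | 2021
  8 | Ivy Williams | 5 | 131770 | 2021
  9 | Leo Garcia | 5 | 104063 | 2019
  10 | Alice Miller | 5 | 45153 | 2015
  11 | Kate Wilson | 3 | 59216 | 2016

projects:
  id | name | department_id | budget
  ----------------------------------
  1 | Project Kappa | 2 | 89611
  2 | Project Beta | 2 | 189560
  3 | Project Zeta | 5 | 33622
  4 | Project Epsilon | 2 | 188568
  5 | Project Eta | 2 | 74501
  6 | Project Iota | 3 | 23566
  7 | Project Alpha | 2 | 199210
SELECT name, salary FROM employees WHERE salary < 51445

Execution result:
name | salary
Alice Miller | 45153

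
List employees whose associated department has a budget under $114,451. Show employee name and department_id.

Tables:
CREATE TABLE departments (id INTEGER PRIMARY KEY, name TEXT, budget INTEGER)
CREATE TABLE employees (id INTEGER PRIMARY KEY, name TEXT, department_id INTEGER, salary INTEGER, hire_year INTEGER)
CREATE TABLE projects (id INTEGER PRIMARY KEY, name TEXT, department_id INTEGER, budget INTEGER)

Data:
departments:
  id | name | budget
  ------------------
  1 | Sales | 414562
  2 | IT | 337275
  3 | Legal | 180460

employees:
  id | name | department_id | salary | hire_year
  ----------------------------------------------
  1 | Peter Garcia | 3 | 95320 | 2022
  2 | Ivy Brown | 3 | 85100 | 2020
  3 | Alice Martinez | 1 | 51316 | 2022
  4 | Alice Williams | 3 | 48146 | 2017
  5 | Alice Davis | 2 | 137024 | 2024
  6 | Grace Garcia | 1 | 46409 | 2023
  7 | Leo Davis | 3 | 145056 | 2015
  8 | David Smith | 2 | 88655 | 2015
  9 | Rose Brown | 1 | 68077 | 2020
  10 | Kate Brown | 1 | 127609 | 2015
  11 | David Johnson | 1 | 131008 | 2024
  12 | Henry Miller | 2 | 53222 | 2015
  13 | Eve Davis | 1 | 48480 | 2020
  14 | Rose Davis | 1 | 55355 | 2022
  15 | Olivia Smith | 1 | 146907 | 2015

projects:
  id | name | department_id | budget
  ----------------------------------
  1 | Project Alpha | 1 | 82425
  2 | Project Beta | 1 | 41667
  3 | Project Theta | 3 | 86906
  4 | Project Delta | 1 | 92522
SELECT name, department_id FROM employees WHERE department_id IN (SELECT id FROM departments WHERE budget < 114451)

Execution result:
(no rows)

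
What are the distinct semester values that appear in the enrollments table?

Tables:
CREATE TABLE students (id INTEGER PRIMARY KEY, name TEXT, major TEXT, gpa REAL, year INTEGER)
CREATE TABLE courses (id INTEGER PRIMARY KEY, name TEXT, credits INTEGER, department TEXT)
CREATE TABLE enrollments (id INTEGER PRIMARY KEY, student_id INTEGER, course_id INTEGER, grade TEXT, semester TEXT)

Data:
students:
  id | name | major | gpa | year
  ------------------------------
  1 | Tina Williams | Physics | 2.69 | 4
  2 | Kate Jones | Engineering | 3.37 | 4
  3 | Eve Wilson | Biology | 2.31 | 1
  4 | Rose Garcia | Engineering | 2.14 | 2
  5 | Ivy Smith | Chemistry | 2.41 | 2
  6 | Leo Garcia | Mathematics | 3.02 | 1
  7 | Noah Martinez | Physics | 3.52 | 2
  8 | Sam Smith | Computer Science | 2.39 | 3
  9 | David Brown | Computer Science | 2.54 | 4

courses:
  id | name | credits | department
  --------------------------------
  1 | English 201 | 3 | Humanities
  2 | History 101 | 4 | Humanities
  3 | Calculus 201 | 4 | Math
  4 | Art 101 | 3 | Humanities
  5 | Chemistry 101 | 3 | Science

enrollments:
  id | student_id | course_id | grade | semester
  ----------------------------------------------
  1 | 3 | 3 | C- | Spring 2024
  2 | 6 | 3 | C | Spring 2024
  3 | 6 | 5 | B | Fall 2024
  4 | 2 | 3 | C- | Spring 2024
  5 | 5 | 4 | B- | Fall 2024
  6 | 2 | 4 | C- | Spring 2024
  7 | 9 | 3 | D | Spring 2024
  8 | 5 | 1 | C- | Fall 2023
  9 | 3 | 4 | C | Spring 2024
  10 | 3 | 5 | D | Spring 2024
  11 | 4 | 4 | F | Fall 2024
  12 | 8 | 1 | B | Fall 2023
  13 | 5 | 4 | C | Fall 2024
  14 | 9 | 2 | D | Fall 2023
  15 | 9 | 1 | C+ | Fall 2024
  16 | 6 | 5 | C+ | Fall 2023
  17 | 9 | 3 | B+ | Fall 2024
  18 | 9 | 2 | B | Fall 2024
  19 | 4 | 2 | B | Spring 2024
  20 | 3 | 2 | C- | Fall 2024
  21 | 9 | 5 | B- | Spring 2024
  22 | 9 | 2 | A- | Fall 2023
SELECT DISTINCT semester FROM enrollments

Execution result:
semester
Spring 2024
Fall 2024
Fall 2023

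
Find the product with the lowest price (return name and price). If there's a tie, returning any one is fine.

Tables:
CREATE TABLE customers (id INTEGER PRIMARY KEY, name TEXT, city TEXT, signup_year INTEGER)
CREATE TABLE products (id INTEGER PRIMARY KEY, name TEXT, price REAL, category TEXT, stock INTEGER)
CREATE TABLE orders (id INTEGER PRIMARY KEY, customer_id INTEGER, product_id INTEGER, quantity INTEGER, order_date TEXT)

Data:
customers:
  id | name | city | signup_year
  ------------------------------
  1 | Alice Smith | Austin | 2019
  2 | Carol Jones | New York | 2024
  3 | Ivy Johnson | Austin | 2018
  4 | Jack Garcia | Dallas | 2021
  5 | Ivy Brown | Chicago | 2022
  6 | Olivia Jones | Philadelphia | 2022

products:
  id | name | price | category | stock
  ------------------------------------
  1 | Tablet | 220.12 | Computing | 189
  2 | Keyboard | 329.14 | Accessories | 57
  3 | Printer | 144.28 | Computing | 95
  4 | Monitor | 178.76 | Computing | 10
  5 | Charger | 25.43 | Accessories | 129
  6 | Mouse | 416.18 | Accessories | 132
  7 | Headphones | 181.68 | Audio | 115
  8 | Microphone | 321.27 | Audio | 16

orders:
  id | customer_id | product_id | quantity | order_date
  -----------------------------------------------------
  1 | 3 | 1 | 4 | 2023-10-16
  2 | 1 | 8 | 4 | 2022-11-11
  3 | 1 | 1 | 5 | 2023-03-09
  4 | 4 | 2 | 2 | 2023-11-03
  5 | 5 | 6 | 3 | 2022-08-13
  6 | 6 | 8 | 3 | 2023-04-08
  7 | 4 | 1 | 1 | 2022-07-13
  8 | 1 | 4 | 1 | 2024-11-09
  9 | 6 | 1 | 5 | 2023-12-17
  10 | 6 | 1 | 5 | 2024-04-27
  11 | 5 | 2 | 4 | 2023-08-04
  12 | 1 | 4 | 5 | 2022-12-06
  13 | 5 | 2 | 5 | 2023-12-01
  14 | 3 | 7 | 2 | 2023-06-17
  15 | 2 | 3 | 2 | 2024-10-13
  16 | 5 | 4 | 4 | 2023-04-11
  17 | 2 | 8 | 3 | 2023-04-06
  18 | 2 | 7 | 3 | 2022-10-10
SELECT name, price FROM products ORDER BY price ASC LIMIT 1

Execution result:
name | price
Charger | 25.43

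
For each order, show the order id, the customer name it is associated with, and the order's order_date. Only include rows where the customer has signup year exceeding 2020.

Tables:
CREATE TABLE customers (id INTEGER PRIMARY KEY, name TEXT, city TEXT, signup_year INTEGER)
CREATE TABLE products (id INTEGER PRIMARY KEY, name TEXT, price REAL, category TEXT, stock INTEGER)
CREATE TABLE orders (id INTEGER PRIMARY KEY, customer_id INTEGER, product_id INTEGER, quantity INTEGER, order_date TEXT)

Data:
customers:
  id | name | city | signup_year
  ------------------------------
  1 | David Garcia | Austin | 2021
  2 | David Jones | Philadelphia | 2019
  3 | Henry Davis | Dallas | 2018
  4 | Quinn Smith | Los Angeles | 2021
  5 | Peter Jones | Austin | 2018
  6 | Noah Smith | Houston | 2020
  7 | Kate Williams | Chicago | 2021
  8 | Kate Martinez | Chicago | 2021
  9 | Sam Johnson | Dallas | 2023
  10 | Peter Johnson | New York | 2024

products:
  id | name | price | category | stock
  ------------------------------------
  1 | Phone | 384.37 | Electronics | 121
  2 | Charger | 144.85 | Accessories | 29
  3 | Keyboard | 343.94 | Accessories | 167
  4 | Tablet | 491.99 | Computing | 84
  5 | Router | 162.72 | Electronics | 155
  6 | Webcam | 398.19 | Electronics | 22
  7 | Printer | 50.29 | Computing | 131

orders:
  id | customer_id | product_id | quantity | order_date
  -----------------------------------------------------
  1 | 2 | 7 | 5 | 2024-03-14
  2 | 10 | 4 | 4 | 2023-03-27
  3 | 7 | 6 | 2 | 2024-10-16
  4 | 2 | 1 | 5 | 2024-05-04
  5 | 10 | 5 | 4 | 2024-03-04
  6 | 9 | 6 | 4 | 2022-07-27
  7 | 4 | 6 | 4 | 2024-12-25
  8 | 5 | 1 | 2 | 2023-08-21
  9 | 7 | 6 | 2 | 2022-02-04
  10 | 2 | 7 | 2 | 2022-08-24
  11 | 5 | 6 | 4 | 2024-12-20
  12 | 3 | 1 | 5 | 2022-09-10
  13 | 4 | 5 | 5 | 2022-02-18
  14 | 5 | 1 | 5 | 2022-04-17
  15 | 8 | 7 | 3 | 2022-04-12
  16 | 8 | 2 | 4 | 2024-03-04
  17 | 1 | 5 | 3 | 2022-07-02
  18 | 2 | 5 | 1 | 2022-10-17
SELECT c.id, p.name AS customer, c.order_date FROM orders c JOIN customers p ON c.customer_id = p.id WHERE p.signup_year > 2020

Execution result:
id | customer | order_date
2 | Peter Johnson | 2023-03-27
3 | Kate Williams | 2024-10-16
5 | Peter Johnson | 2024-03-04
6 | Sam Johnson | 2022-07-27
7 | Quinn Smith | 2024-12-25
9 | Kate Williams | 2022-02-04
13 | Quinn Smith | 2022-02-18
15 | Kate Martinez | 2022-04-12
16 | Kate Martinez | 2024-03-04
17 | David Garcia | 2022-07-02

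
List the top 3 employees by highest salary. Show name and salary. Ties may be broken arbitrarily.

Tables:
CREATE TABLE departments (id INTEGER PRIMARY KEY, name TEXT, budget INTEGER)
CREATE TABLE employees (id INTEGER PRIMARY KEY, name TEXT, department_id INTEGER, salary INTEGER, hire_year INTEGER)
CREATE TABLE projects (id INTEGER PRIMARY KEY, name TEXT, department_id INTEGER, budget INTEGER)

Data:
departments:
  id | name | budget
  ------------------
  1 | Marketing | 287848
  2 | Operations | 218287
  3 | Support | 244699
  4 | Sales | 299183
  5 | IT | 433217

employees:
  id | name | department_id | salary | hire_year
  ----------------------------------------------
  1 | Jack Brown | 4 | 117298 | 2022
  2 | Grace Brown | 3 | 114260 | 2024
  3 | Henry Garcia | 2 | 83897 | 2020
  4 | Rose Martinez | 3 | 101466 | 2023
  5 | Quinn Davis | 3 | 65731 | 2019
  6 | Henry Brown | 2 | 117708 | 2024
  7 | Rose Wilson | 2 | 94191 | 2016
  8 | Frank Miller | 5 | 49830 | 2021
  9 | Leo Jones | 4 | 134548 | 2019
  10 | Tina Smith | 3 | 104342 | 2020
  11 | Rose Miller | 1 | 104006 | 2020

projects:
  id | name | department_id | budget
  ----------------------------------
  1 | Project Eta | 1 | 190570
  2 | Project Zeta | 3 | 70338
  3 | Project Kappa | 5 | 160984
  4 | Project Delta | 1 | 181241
SELECT name, salary FROM employees ORDER BY salary DESC LIMIT 3

Execution result:
name | salary
Leo Jones | 134548
Henry Brown | 117708
Jack Brown | 117298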